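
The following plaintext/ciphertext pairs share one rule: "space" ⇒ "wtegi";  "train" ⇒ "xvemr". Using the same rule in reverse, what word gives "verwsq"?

ransom

Each letter is shifted forward by 4 in the alphabet (a Caesar shift of +4).
Undoing it on verwsq: v−4=r, e−4=a, r−4=n, w−4=s, s−4=o, q−4=m.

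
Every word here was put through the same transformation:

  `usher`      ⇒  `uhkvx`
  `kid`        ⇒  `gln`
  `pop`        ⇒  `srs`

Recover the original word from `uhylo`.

The output letters match the input read backwards, each shifted +3: usher reversed is rehsu. Two steps: reverse the string, then apply a Caesar shift of +3.
Undoing it on uhylo: shift back: u−3=r, h−3=e, y−3=v, l−3=i, o−3=l → revil; then reverse → liver.

liver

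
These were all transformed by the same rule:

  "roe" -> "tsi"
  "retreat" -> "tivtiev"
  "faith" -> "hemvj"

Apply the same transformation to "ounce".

sypei

The shift depends on letter class: consonant r→t is +2, but vowel o→s is +4. Vowels shift forward by 4 and consonants shift forward by 2.
On ounce: o(vowel)+4=s, u(vowel)+4=y, n(cons)+2=p, c(cons)+2=e, e(vowel)+4=i.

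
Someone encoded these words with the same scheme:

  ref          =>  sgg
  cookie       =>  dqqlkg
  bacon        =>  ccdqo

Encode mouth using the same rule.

nqwui

The shift depends on letter class: consonant r→s is +1, but vowel e→g is +2. The rule splits by letter class: vowels +2, consonants +1.
On mouth: m(cons)+1=n, o(vowel)+2=q, u(vowel)+2=w, t(cons)+1=u, h(cons)+1=i.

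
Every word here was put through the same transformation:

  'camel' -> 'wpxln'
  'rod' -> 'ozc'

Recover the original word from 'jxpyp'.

enemy

The word is reversed, then every letter is shifted forward by 11.
Reversing it on jxpyp: shift back: j−11=y, x−11=m, p−11=e, y−11=n, p−11=e → ymene; then reverse → enemy.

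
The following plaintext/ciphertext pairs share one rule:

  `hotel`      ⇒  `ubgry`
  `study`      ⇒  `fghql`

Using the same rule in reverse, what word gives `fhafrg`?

Each letter is shifted forward by 13 in the alphabet (a Caesar shift of +13).
Undoing it on fhafrg: f−13=s, h−13=u, a−13=n, f−13=s, r−13=e, g−13=t.

sunset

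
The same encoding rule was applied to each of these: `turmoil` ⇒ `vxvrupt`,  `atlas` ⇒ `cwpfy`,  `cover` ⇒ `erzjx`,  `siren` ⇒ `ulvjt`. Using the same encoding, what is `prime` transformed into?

In turmoil: t→v is +2, u→x is +3, r→v is +4, m→r is +5 — the shift increases by 1 each position. Each letter shifts forward by (position + 2), i.e. 2, 3, 4, … — the shift grows by one for each successive letter.
Applying it to prime: p+2=r, r+3=u, i+4=m, m+5=r, e+6=k.

rumrk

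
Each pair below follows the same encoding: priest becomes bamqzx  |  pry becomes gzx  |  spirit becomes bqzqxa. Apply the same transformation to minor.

The output letters match the input read backwards, each shifted +8: priest reversed is tseirp. The word is reversed, then every letter is shifted forward by 8.
Applying it to minor: reverse → ronim; then shift: r+8=z, o+8=w, n+8=v, i+8=q, m+8=u.

zwvqu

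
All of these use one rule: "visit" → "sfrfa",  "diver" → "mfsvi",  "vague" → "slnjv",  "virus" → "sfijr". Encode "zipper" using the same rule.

cfqqvi

Each letter's alphabet position (a=0..z=25) is mapped through 9·x+11 mod 26 — an affine cipher.
On zipper: z(25)→9·25+11≡2=c; i(8)→9·8+11≡5=f; p(15)→9·15+11≡16=q; p(15)→9·15+11≡16=q; e(4)→9·4+11≡21=v; r(17)→9·17+11≡8=i (all mod 26).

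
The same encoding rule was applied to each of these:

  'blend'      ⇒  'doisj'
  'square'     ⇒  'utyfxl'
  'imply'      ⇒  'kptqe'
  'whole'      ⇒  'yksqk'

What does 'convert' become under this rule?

In blend: b→d is +2, l→o is +3, e→i is +4, n→s is +5 — the shift increases by 1 each position. Letter i (0-indexed) is shifted by i+2, so successive shifts are 2, 3, 4, ….
For convert: c+2=e, o+3=r, n+4=r, v+5=a, e+6=k, r+7=y, t+8=b.

errakyb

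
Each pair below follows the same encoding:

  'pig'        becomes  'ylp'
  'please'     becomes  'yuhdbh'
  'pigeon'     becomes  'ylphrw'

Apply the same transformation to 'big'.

klp

Vowels shift forward by 3 and consonants shift forward by 9.
On big: b(cons)+9=k, i(vowel)+3=l, g(cons)+9=p.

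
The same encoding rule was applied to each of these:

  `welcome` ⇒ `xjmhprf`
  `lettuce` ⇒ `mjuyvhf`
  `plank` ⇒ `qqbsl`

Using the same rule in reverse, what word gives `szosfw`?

Shifts by position in welcome: pos 0: w→x (+1), pos 1: e→j (+5), pos 2: l→m (+1), pos 3: c→h (+5) — repeating every 2. A repeating key of period 2 is used — shifts +1, +5 over and over.
Decoding szosfw: s−1=r, z−5=u, o−1=n, s−5=n, f−1=e, w−5=r.

runner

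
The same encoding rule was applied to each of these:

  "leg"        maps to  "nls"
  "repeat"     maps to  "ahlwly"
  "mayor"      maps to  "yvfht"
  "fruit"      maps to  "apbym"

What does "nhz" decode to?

Two steps: reverse the string, then apply a Caesar shift of +7.
Undoing it on nhz: shift back: n−7=g, h−7=a, z−7=s → gas; then reverse → sag.

sag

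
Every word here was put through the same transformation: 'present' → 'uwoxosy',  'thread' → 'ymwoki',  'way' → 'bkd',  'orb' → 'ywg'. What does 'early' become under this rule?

The rule splits by letter class: vowels +10, consonants +5.
Applying it to early: e(vowel)+10=o, a(vowel)+10=k, r(cons)+5=w, l(cons)+5=q, y(cons)+5=d.

okwqd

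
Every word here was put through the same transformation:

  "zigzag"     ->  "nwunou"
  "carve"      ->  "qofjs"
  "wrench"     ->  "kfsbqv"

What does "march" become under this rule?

Each letter is shifted forward by 14 in the alphabet (a Caesar shift of +14).
On march: m+14=a, a+14=o, r+14=f, c+14=q, h+14=v.

aofqv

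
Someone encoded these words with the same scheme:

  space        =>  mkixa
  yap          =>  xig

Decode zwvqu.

The output letters match the input read backwards, each shifted +8: space reversed is ecaps. Read the word backwards and shift each letter +8.
Decoding zwvqu: shift back: z−8=r, w−8=o, v−8=n, q−8=i, u−8=m → ronim; then reverse → minor.

minor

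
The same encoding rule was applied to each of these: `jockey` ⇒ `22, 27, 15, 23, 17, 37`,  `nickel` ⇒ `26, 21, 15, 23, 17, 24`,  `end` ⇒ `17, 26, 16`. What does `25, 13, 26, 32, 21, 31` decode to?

mantis

j is letter #10 and maps to 22: an offset of 12. The number is (letter's place in the alphabet, a=1) + 12.
Reversing it on 25, 13, 26, 32, 21, 31: 25→(25−12)÷1=13=m, 13→(13−12)÷1=1=a, 26→(26−12)÷1=14=n, 32→(32−12)÷1=20=t, 21→(21−12)÷1=9=i, 31→(31−12)÷1=19=s.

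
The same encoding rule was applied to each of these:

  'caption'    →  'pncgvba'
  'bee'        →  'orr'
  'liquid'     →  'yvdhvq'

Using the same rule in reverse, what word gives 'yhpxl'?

lucky

Compare letters: c→p is +13, a→n is +13, p→c is +13 — a constant shift. Every letter moves 13 places later in the alphabet, wrapping around z→a.
Reversing it on yhpxl: y−13=l, h−13=u, p−13=c, x−13=k, l−13=y.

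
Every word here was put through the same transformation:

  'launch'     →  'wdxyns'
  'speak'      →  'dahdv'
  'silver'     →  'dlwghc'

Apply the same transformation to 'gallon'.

The shift depends on letter class: consonant l→w is +11, but vowel a→d is +3. Vowels shift forward by 3 and consonants shift forward by 11.
Applying it to gallon: g(cons)+11=r, a(vowel)+3=d, l(cons)+11=w, l(cons)+11=w, o(vowel)+3=r, n(cons)+11=y.

rdwwry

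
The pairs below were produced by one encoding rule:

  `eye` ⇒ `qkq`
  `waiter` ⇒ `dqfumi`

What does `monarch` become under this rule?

Two steps: reverse the string, then apply a Caesar shift of +12.
Applying it to monarch: reverse → hcranom; then shift: h+12=t, c+12=o, r+12=d, a+12=m, n+12=z, o+12=a, m+12=y.

todmzay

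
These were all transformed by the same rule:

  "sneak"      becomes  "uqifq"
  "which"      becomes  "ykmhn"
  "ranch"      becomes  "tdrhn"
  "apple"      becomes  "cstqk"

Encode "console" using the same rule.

errxusm

In sneak: s→u is +2, n→q is +3, e→i is +4, a→f is +5 — the shift increases by 1 each position. The shift increases by 1 at each position, starting from +2: 2, 3, 4, ….
Applying it to console: c+2=e, o+3=r, n+4=r, s+5=x, o+6=u, l+7=s, e+8=m.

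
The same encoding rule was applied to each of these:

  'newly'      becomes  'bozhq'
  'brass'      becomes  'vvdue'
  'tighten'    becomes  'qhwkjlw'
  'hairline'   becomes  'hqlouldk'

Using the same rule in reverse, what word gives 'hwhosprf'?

complete

The output letters match the input read backwards, each shifted +3: newly reversed is ylwen. The word is reversed, then every letter is shifted forward by 3.
Undoing it on hwhosprf: shift back: h−3=e, w−3=t, h−3=e, o−3=l, s−3=p, p−3=m, r−3=o, f−3=c → etelpmoc; then reverse → complete.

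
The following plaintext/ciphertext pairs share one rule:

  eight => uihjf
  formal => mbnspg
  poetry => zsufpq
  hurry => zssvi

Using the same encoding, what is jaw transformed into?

The output letters match the input read backwards, each shifted +1: eight reversed is thgie. The word is reversed, then every letter is shifted forward by 1.
For jaw: reverse → waj; then shift: w+1=x, a+1=b, j+1=k.

xbk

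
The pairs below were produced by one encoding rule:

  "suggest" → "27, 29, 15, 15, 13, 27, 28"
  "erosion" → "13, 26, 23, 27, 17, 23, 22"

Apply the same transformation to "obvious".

s is letter #19 and maps to 27: an offset of 8. Each letter is replaced by its alphabet position (a=1..z=26) + 8.
Applying it to obvious: o=15→23, b=2→10, v=22→30, i=9→17, o=15→23, u=21→29, s=19→27.

23, 10, 30, 17, 23, 29, 27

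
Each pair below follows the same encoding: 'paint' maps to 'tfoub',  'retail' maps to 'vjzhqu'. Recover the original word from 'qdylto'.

In paint: p→t is +4, a→f is +5, i→o is +6, n→u is +7 — the shift increases by 1 each position. Letter i (0-indexed) is shifted by i+4, so successive shifts are 4, 5, 6, ….
Decoding qdylto: q−4=m, d−5=y, y−6=s, l−7=e, t−8=l, o−9=f.

myself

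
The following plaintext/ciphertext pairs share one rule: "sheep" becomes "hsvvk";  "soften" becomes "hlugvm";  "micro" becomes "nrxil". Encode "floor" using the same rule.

Each pair mirrors across the alphabet (s↔h, h↔s, e↔v): positions sum to 25. Each letter is replaced by its mirror in the alphabet: a↔z, b↔y, c↔x, and so on (the Atbash cipher).
For floor: f↔u, l↔o, o↔l, o↔l, r↔i.

uolli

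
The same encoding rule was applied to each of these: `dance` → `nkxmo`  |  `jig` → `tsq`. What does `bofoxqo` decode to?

revenge

Compare letters: d→n is +10, a→k is +10, n→x is +10 — a constant shift. This is a Caesar cipher with shift 10.
Undoing it on bofoxqo: b−10=r, o−10=e, f−10=v, o−10=e, x−10=n, q−10=g, o−10=e.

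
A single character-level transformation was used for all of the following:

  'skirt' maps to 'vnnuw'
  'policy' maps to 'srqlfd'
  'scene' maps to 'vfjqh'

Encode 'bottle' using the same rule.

Shifts by position in skirt: pos 0: s→v (+3), pos 1: k→n (+3), pos 2: i→n (+5), pos 3: r→u (+3), pos 4: t→w (+3) — repeating every 3. A repeating key of period 3 is used — shifts +3, +3, +5 over and over.
Applying it to bottle: b+3=e, o+3=r, t+5=y, t+3=w, l+3=o, e+5=j.

erywoj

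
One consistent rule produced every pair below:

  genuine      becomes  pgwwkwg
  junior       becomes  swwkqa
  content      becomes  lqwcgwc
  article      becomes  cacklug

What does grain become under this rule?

The shift depends on letter class: consonant g→p is +9, but vowel e→g is +2. Two shifts are in play — +2 for a/e/i/o/u, +9 for every other letter.
On grain: g(cons)+9=p, r(cons)+9=a, a(vowel)+2=c, i(vowel)+2=k, n(cons)+9=w.

packw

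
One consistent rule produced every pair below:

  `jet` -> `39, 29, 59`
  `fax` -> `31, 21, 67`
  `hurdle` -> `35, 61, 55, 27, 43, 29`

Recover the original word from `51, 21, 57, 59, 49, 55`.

pastor

The formula is n = 2×(alphabet index, a=1) + 19.
Decoding 51, 21, 57, 59, 49, 55: 51→(51−19)÷2=16=p, 21→(21−19)÷2=1=a, 57→(57−19)÷2=19=s, 59→(59−19)÷2=20=t, 49→(49−19)÷2=15=o, 55→(55−19)÷2=18=r.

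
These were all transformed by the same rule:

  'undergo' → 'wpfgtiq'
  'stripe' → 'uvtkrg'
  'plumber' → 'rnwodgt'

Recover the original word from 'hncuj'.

flash

Compare letters: u→w is +2, n→p is +2, d→f is +2 — a constant shift. Each letter is shifted forward by 2 in the alphabet (a Caesar shift of +2).
Undoing it on hncuj: h−2=f, n−2=l, c−2=a, u−2=s, j−2=h.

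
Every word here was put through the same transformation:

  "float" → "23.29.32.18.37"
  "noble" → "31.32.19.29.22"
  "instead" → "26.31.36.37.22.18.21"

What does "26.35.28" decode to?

f is letter #6 and maps to 23: an offset of 17. Letters become their 1-based position plus 17 (so a→18, b→19, …).
Reversing it on 26.35.28: 26→(26−17)÷1=9=i, 35→(35−17)÷1=18=r, 28→(28−17)÷1=11=k.

irk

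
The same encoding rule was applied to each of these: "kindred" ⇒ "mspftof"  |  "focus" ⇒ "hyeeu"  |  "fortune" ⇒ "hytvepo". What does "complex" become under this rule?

The shift depends on letter class: consonant k→m is +2, but vowel i→s is +10. Vowels shift forward by 10 and consonants shift forward by 2.
For complex: c(cons)+2=e, o(vowel)+10=y, m(cons)+2=o, p(cons)+2=r, l(cons)+2=n, e(vowel)+10=o, x(cons)+2=z.

eyornoz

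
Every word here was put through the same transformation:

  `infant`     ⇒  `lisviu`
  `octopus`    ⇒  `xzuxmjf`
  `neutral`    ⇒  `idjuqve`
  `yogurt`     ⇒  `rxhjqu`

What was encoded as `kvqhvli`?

bargain

i(8)→l(11) and n(13)→i(8) fit y≡15x+21 (mod 26); the inverse of 15 mod 26 is 7. This is an affine cipher: with a=0,…,z=25, each position x becomes (15x+21) mod 26.
Undoing it on kvqhvli: k(10)→7·(10−21)≡1=b; v(21)→7·(21−21)≡0=a; q(16)→7·(16−21)≡17=r; h(7)→7·(7−21)≡6=g; v(21)→7·(21−21)≡0=a; l(11)→7·(11−21)≡8=i; i(8)→7·(8−21)≡13=n (all mod 26).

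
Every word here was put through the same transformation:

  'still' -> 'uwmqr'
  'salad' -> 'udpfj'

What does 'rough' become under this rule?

tryln

In still: s→u is +2, t→w is +3, i→m is +4, l→q is +5 — the shift increases by 1 each position. Letter i (0-indexed) is shifted by i+2, so successive shifts are 2, 3, 4, ….
For rough: r+2=t, o+3=r, u+4=y, g+5=l, h+6=n.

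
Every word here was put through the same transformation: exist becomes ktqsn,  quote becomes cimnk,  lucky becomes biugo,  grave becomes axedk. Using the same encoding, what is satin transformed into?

senqr

e(4)→k(10) and x(23)→t(19) fit y≡21x+4 (mod 26); the inverse of 21 mod 26 is 5. Treating letters as 0–25, the rule is x ↦ 21x + 4 (mod 26).
Applying it to satin: s(18)→21·18+4≡18=s; a(0)→21·0+4≡4=e; t(19)→21·19+4≡13=n; i(8)→21·8+4≡16=q; n(13)→21·13+4≡17=r (all mod 26).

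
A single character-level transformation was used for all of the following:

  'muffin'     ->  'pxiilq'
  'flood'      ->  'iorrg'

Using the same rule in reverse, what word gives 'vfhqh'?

Compare letters: m→p is +3, u→x is +3, f→i is +3 — a constant shift. It's a constant shift of +3 (ROT3).
Decoding vfhqh: v−3=s, f−3=c, h−3=e, q−3=n, h−3=e.

scene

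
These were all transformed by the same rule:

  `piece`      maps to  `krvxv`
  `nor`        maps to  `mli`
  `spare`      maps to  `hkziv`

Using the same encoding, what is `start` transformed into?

Each pair mirrors across the alphabet (p↔k, i↔r, e↔v): positions sum to 25. Each letter is replaced by its mirror in the alphabet: a↔z, b↔y, c↔x, and so on (the Atbash cipher).
For start: s↔h, t↔g, a↔z, r↔i, t↔g.

hgzig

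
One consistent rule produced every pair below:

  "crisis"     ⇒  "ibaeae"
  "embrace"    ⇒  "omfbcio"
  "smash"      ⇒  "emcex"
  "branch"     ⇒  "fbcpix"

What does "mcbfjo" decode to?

c(2)→i(8) and r(17)→b(1) fit y≡3x+2 (mod 26); the inverse of 3 mod 26 is 9. Treating letters as 0–25, the rule is x ↦ 3x + 2 (mod 26).
Undoing it on mcbfjo: m(12)→9·(12−2)≡12=m; c(2)→9·(2−2)≡0=a; b(1)→9·(1−2)≡17=r; f(5)→9·(5−2)≡1=b; j(9)→9·(9−2)≡11=l; o(14)→9·(14−2)≡4=e (all mod 26).

marble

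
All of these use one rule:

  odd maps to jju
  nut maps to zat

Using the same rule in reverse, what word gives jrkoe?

yield

The output letters match the input read backwards, each shifted +6: odd reversed is ddo. Two steps: reverse the string, then apply a Caesar shift of +6.
Undoing it on jrkoe: shift back: j−6=d, r−6=l, k−6=e, o−6=i, e−6=y → dleiy; then reverse → yield.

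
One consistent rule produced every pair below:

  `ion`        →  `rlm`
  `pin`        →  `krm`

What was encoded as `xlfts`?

Each pair mirrors across the alphabet (i↔r, o↔l, n↔m): positions sum to 25. Letters are reflected about the middle of the alphabet (position → 25−position): Atbash.
Decoding xlfts: x↔c, l↔o, f↔u, t↔g, s↔h.

cough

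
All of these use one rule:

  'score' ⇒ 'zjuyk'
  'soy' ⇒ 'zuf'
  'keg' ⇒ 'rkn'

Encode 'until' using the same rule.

The shift depends on letter class: consonant s→z is +7, but vowel o→u is +6. The rule splits by letter class: vowels +6, consonants +7.
For until: u(vowel)+6=a, n(cons)+7=u, t(cons)+7=a, i(vowel)+6=o, l(cons)+7=s.

auaos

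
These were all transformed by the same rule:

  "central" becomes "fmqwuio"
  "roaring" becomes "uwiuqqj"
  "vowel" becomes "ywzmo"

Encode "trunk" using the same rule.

wucqn

The shift depends on letter class: consonant c→f is +3, but vowel e→m is +8. Vowels shift forward by 8 and consonants shift forward by 3.
On trunk: t(cons)+3=w, r(cons)+3=u, u(vowel)+8=c, n(cons)+3=q, k(cons)+3=n.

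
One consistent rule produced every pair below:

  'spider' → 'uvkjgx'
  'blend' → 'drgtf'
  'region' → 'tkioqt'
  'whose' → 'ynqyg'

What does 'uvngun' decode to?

Shifts by position in spider: pos 0: s→u (+2), pos 1: p→v (+6), pos 2: i→k (+2), pos 3: d→j (+6) — repeating every 2. It's a Vigenère-style cipher with numeric key [2,6]: position i shifts by key[i mod 2].
Decoding uvngun: u−2=s, v−6=p, n−2=l, g−6=a, u−2=s, n−6=h.

splash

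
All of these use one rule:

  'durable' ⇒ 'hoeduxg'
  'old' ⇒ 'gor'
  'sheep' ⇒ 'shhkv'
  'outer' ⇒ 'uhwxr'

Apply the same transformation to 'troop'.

srruw

Two steps: reverse the string, then apply a Caesar shift of +3.
For troop: reverse → poort; then shift: p+3=s, o+3=r, o+3=r, r+3=u, t+3=w.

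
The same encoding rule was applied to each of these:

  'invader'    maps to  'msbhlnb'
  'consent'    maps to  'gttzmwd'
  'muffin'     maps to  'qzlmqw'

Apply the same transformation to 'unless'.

ysrlab

In invader: i→m is +4, n→s is +5, v→b is +6, a→h is +7 — the shift increases by 1 each position. Each letter shifts forward by (position + 4), i.e. 4, 5, 6, … — the shift grows by one for each successive letter.
On unless: u+4=y, n+5=s, l+6=r, e+7=l, s+8=a, s+9=b.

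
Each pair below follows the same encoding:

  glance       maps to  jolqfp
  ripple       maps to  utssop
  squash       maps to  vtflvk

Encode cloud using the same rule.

The shift depends on letter class: consonant g→j is +3, but vowel a→l is +11. Two shifts are in play — +11 for a/e/i/o/u, +3 for every other letter.
For cloud: c(cons)+3=f, l(cons)+3=o, o(vowel)+11=z, u(vowel)+11=f, d(cons)+3=g.

fozfg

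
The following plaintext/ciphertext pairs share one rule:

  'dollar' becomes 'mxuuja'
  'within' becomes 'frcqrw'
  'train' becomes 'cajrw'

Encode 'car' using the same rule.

lja

Every letter moves 9 places later in the alphabet, wrapping around z→a.
Applying it to car: c+9=l, a+9=j, r+9=a.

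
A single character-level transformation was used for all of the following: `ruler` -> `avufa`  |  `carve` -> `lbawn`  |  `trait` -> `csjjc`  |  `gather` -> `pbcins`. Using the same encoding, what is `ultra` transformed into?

dmcsj

A repeating key of period 2 is used — shifts +9, +1 over and over.
For ultra: u+9=d, l+1=m, t+9=c, r+1=s, a+9=j.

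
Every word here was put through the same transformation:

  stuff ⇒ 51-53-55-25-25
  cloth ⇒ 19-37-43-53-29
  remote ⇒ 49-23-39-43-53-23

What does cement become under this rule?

The formula is n = 2×(alphabet index, a=1) + 13.
For cement: c=3→19, e=5→23, m=13→39, e=5→23, n=14→41, t=20→53.

19-23-39-23-41-53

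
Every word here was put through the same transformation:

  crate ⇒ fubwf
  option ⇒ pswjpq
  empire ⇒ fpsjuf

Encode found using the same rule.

The shift depends on letter class: consonant c→f is +3, but vowel a→b is +1. Vowels shift forward by 1 and consonants shift forward by 3.
On found: f(cons)+3=i, o(vowel)+1=p, u(vowel)+1=v, n(cons)+3=q, d(cons)+3=g.

ipvqg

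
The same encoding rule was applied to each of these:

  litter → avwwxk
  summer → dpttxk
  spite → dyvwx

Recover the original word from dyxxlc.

Each letter's alphabet position (a=0..z=25) is mapped through 19·x+25 mod 26 — an affine cipher.
Undoing it on dyxxlc: d(3)→11·(3−25)≡18=s; y(24)→11·(24−25)≡15=p; x(23)→11·(23−25)≡4=e; x(23)→11·(23−25)≡4=e; l(11)→11·(11−25)≡2=c; c(2)→11·(2−25)≡7=h (all mod 26).

speech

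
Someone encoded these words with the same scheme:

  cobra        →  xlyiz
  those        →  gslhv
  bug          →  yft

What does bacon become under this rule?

yzxlm

Each pair mirrors across the alphabet (c↔x, o↔l, b↔y): positions sum to 25. Each letter is replaced by its mirror in the alphabet: a↔z, b↔y, c↔x, and so on (the Atbash cipher).
On bacon: b↔y, a↔z, c↔x, o↔l, n↔m.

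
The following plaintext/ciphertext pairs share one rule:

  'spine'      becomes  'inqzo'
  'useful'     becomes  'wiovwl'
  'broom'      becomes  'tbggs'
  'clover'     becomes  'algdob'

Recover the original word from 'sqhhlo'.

s(18)→i(8) and p(15)→n(13) fit y≡7x+12 (mod 26); the inverse of 7 mod 26 is 15. This is an affine cipher: with a=0,…,z=25, each position x becomes (7x+12) mod 26.
Reversing it on sqhhlo: s(18)→15·(18−12)≡12=m; q(16)→15·(16−12)≡8=i; h(7)→15·(7−12)≡3=d; h(7)→15·(7−12)≡3=d; l(11)→15·(11−12)≡11=l; o(14)→15·(14−12)≡4=e (all mod 26).

middle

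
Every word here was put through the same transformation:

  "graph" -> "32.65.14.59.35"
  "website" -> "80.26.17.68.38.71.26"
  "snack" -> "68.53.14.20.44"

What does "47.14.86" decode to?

g(#7)→32 and r(#18)→65: differences scale by 3, so n = 3·pos + 11. With a=1..z=26, the number is 3·pos + 11.
Reversing it on 47.14.86: 47→(47−11)÷3=12=l, 14→(14−11)÷3=1=a, 86→(86−11)÷3=25=y.

lay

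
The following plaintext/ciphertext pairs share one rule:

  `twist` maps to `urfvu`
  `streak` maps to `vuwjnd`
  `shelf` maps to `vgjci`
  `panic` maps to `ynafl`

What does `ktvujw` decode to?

t(19)→u(20) and w(22)→r(17) fit y≡25x+13 (mod 26); the inverse of 25 mod 26 is 25. Treating letters as 0–25, the rule is x ↦ 25x + 13 (mod 26).
Undoing it on ktvujw: k(10)→25·(10−13)≡3=d; t(19)→25·(19−13)≡20=u; v(21)→25·(21−13)≡18=s; u(20)→25·(20−13)≡19=t; j(9)→25·(9−13)≡4=e; w(22)→25·(22−13)≡17=r (all mod 26).

duster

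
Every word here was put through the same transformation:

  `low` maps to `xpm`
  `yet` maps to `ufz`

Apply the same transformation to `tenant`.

uobofu

Two steps: reverse the string, then apply a Caesar shift of +1.
On tenant: reverse → tnanet; then shift: t+1=u, n+1=o, a+1=b, n+1=o, e+1=f, t+1=u.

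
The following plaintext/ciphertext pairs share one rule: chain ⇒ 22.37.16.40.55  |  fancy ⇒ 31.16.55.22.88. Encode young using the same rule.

88.58.76.55.34

c(#3)→22 and h(#8)→37: differences scale by 3, so n = 3·pos + 13. Each letter becomes 3×(its alphabet position, a=1..z=26) + 13.
Applying it to young: y=25→88, o=15→58, u=21→76, n=14→55, g=7→34.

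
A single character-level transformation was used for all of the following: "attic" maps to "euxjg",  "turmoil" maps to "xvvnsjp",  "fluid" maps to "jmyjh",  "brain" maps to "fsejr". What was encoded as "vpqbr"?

Shifts by position in attic: pos 0: a→e (+4), pos 1: t→u (+1), pos 2: t→x (+4), pos 3: i→j (+1) — repeating every 2. The shifts repeat in a cycle of length 2: positions 0,1,… shift by +4, +1, then the pattern repeats.
Decoding vpqbr: v−4=r, p−1=o, q−4=m, b−1=a, r−4=n.

roman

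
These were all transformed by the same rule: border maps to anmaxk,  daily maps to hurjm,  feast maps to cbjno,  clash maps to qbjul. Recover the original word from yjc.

tap

Read the word backwards and shift each letter +9.
Reversing it on yjc: shift back: y−9=p, j−9=a, c−9=t → pat; then reverse → tap.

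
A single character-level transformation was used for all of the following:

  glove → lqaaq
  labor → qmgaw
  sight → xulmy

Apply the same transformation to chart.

Two shifts are in play — +12 for a/e/i/o/u, +5 for every other letter.
On chart: c(cons)+5=h, h(cons)+5=m, a(vowel)+12=m, r(cons)+5=w, t(cons)+5=y.

hmmwy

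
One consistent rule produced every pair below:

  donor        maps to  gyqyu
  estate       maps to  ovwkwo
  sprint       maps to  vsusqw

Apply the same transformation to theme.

The shift depends on letter class: consonant d→g is +3, but vowel o→y is +10. Vowels shift forward by 10 and consonants shift forward by 3.
On theme: t(cons)+3=w, h(cons)+3=k, e(vowel)+10=o, m(cons)+3=p, e(vowel)+10=o.

wkopo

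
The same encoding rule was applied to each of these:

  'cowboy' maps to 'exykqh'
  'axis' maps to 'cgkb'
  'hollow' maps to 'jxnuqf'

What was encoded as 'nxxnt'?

Shifts by position in cowboy: pos 0: c→e (+2), pos 1: o→x (+9), pos 2: w→y (+2), pos 3: b→k (+9) — repeating every 2. It's a Vigenère-style cipher with numeric key [2,9]: position i shifts by key[i mod 2].
Undoing it on nxxnt: n−2=l, x−9=o, x−2=v, n−9=e, t−2=r.

lover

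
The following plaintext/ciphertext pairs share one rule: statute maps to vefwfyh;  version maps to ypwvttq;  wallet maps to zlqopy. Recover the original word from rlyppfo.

Shifts by position in statute: pos 0: s→v (+3), pos 1: t→e (+11), pos 2: a→f (+5), pos 3: t→w (+3), pos 4: u→f (+11), pos 5: t→y (+5) — repeating every 3. It's a Vigenère-style cipher with numeric key [3,11,5]: position i shifts by key[i mod 3].
Decoding rlyppfo: r−3=o, l−11=a, y−5=t, p−3=m, p−11=e, f−5=a, o−3=l.

oatmeal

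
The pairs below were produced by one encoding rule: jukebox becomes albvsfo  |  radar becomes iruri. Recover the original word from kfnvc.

Compare letters: j→a is +17, u→l is +17, k→b is +17 — a constant shift. It's a constant shift of +17 (ROT17).
Reversing it on kfnvc: k−17=t, f−17=o, n−17=w, v−17=e, c−17=l.

towel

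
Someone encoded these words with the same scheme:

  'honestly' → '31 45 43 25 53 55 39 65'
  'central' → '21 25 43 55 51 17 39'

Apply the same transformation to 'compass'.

21 45 41 47 17 53 53

h(#8)→31 and o(#15)→45: differences scale by 2, so n = 2·pos + 15. Each letter becomes 2×(its alphabet position, a=1..z=26) + 15.
Applying it to compass: c=3→21, o=15→45, m=13→41, p=16→47, a=1→17, s=19→53, s=19→53.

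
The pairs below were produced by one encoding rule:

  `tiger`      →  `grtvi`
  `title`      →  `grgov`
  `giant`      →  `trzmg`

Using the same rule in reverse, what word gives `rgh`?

Each pair mirrors across the alphabet (t↔g, i↔r, g↔t): positions sum to 25. Letters are reflected about the middle of the alphabet (position → 25−position): Atbash.
Decoding rgh: r↔i, g↔t, h↔s.

its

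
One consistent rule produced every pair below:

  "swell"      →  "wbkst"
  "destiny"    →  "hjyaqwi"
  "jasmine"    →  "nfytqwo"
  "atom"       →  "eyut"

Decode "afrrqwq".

walking

The shift increases by 1 at each position, starting from +4: 4, 5, 6, ….
Decoding afrrqwq: a−4=w, f−5=a, r−6=l, r−7=k, q−8=i, w−9=n, q−10=g.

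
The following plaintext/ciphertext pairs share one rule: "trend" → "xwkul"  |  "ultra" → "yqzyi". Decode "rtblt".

In trend: t→x is +4, r→w is +5, e→k is +6, n→u is +7 — the shift increases by 1 each position. The shift increases by 1 at each position, starting from +4: 4, 5, 6, ….
Undoing it on rtblt: r−4=n, t−5=o, b−6=v, l−7=e, t−8=l.

novel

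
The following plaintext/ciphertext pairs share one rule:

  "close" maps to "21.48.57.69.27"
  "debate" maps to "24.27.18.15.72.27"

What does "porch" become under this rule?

c(#3)→21 and l(#12)→48: differences scale by 3, so n = 3·pos + 12. The formula is n = 3×(alphabet index, a=1) + 12.
On porch: p=16→60, o=15→57, r=18→66, c=3→21, h=8→36.

60.57.66.21.36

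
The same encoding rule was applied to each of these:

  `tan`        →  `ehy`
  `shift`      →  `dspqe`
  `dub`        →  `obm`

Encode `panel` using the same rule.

The shift depends on letter class: consonant t→e is +11, but vowel a→h is +7. Two shifts are in play — +7 for a/e/i/o/u, +11 for every other letter.
Applying it to panel: p(cons)+11=a, a(vowel)+7=h, n(cons)+11=y, e(vowel)+7=l, l(cons)+11=w.

ahylw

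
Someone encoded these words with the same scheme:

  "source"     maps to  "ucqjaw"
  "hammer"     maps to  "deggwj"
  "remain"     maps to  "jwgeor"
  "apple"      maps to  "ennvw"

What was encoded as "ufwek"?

steak

s(18)→u(20) and o(14)→c(2) fit y≡11x+4 (mod 26); the inverse of 11 mod 26 is 19. Treating letters as 0–25, the rule is x ↦ 11x + 4 (mod 26).
Undoing it on ufwek: u(20)→19·(20−4)≡18=s; f(5)→19·(5−4)≡19=t; w(22)→19·(22−4)≡4=e; e(4)→19·(4−4)≡0=a; k(10)→19·(10−4)≡10=k (all mod 26).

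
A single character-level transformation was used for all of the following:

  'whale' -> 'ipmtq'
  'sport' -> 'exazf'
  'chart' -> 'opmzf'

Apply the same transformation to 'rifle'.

dqrtq

Shifts by position in whale: pos 0: w→i (+12), pos 1: h→p (+8), pos 2: a→m (+12), pos 3: l→t (+8) — repeating every 2. It's a Vigenère-style cipher with numeric key [12,8]: position i shifts by key[i mod 2].
On rifle: r+12=d, i+8=q, f+12=r, l+8=t, e+12=q.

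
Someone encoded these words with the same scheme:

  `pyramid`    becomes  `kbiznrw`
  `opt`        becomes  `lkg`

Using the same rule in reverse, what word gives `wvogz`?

This is the alphabet-reversal cipher (Atbash): a becomes z, b becomes y, etc.
Undoing it on wvogz: w↔d, v↔e, o↔l, g↔t, z↔a.

delta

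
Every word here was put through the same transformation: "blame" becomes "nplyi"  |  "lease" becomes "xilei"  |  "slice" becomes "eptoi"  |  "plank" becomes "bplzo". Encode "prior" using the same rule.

bvtav

Shifts by position in blame: pos 0: b→n (+12), pos 1: l→p (+4), pos 2: a→l (+11), pos 3: m→y (+12), pos 4: e→i (+4) — repeating every 3. It's a Vigenère-style cipher with numeric key [12,4,11]: position i shifts by key[i mod 3].
For prior: p+12=b, r+4=v, i+11=t, o+12=a, r+4=v.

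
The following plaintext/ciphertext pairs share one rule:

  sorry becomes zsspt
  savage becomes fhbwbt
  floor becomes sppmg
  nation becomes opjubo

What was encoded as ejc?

The output letters match the input read backwards, each shifted +1: sorry reversed is yrros. The word is reversed, then every letter is shifted forward by 1.
Reversing it on ejc: shift back: e−1=d, j−1=i, c−1=b → dib; then reverse → bid.

bid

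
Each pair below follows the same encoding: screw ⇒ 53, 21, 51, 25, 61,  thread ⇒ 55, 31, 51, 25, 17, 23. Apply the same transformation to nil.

With a=1..z=26, the number is 2·pos + 15.
On nil: n=14→43, i=9→33, l=12→39.

43, 33, 39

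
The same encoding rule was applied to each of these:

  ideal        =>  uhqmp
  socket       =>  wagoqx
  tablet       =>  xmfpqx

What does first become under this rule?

The shift depends on letter class: consonant d→h is +4, but vowel i→u is +12. Two shifts are in play — +12 for a/e/i/o/u, +4 for every other letter.
For first: f(cons)+4=j, i(vowel)+12=u, r(cons)+4=v, s(cons)+4=w, t(cons)+4=x.

juvwx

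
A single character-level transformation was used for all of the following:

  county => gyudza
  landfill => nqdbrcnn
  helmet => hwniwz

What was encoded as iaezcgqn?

mystical

c(2)→g(6) and o(14)→y(24) fit y≡21x+16 (mod 26); the inverse of 21 mod 26 is 5. Each letter's alphabet position (a=0..z=25) is mapped through 21·x+16 mod 26 — an affine cipher.
Undoing it on iaezcgqn: i(8)→5·(8−16)≡12=m; a(0)→5·(0−16)≡24=y; e(4)→5·(4−16)≡18=s; z(25)→5·(25−16)≡19=t; c(2)→5·(2−16)≡8=i; g(6)→5·(6−16)≡2=c; q(16)→5·(16−16)≡0=a; n(13)→5·(13−16)≡11=l (all mod 26).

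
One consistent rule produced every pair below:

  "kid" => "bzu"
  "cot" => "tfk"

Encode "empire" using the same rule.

Compare letters: k→b is +17, i→z is +17, d→u is +17 — a constant shift. This is a Caesar cipher with shift 17.
Applying it to empire: e+17=v, m+17=d, p+17=g, i+17=z, r+17=i, e+17=v.

vdgziv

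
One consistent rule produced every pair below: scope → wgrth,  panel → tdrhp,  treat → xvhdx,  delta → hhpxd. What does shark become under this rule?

The shift depends on letter class: consonant s→w is +4, but vowel o→r is +3. Vowels shift forward by 3 and consonants shift forward by 4.
Applying it to shark: s(cons)+4=w, h(cons)+4=l, a(vowel)+3=d, r(cons)+4=v, k(cons)+4=o.

wldvo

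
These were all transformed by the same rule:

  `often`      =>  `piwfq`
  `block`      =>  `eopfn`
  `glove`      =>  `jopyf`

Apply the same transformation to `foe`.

The shift depends on letter class: consonant f→i is +3, but vowel o→p is +1. The rule splits by letter class: vowels +1, consonants +3.
For foe: f(cons)+3=i, o(vowel)+1=p, e(vowel)+1=f.

ipf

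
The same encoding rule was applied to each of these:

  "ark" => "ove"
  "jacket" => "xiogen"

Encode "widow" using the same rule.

ashma

The output letters match the input read backwards, each shifted +4: ark reversed is kra. Two steps: reverse the string, then apply a Caesar shift of +4.
For widow: reverse → wodiw; then shift: w+4=a, o+4=s, d+4=h, i+4=m, w+4=a.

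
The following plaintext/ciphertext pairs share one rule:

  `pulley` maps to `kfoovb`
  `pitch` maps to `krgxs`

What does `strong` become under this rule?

Each pair mirrors across the alphabet (p↔k, u↔f, l↔o): positions sum to 25. This is the alphabet-reversal cipher (Atbash): a becomes z, b becomes y, etc.
For strong: s↔h, t↔g, r↔i, o↔l, n↔m, g↔t.

hgilmt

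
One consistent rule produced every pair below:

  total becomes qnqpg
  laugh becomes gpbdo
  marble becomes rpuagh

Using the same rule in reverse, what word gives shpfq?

feast

t(19)→q(16) and o(14)→n(13) fit y≡11x+15 (mod 26); the inverse of 11 mod 26 is 19. Each letter's alphabet position (a=0..z=25) is mapped through 11·x+15 mod 26 — an affine cipher.
Reversing it on shpfq: s(18)→19·(18−15)≡5=f; h(7)→19·(7−15)≡4=e; p(15)→19·(15−15)≡0=a; f(5)→19·(5−15)≡18=s; q(16)→19·(16−15)≡19=t (all mod 26).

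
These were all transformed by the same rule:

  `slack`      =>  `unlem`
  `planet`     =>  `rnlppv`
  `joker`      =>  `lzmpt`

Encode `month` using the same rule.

ozpvj

The shift depends on letter class: consonant s→u is +2, but vowel a→l is +11. The rule splits by letter class: vowels +11, consonants +2.
On month: m(cons)+2=o, o(vowel)+11=z, n(cons)+2=p, t(cons)+2=v, h(cons)+2=j.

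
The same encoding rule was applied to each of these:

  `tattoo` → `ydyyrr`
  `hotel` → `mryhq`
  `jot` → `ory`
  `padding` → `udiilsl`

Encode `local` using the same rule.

The shift depends on letter class: consonant t→y is +5, but vowel a→d is +3. Two shifts are in play — +3 for a/e/i/o/u, +5 for every other letter.
For local: l(cons)+5=q, o(vowel)+3=r, c(cons)+5=h, a(vowel)+3=d, l(cons)+5=q.

qrhdq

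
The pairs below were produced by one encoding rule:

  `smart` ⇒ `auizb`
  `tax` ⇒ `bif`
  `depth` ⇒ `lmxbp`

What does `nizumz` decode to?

Compare letters: s→a is +8, m→u is +8, a→i is +8 — a constant shift. Each letter is shifted forward by 8 in the alphabet (a Caesar shift of +8).
Undoing it on nizumz: n−8=f, i−8=a, z−8=r, u−8=m, m−8=e, z−8=r.

farmer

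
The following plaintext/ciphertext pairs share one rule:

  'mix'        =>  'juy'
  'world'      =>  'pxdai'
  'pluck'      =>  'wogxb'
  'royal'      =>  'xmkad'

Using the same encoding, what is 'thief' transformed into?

rqutf

The output letters match the input read backwards, each shifted +12: mix reversed is xim. Two steps: reverse the string, then apply a Caesar shift of +12.
Applying it to thief: reverse → feiht; then shift: f+12=r, e+12=q, i+12=u, h+12=t, t+12=f.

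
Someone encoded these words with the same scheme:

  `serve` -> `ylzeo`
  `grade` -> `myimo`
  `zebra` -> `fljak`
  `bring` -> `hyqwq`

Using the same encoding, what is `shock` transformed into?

yowlu

In serve: s→y is +6, e→l is +7, r→z is +8, v→e is +9 — the shift increases by 1 each position. The shift increases by 1 at each position, starting from +6: 6, 7, 8, ….
For shock: s+6=y, h+7=o, o+8=w, c+9=l, k+10=u.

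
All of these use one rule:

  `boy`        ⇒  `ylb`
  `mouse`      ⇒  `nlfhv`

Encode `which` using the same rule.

dsrxs

Each pair mirrors across the alphabet (b↔y, o↔l, y↔b): positions sum to 25. Each letter is replaced by its mirror in the alphabet: a↔z, b↔y, c↔x, and so on (the Atbash cipher).
For which: w↔d, h↔s, i↔r, c↔x, h↔s.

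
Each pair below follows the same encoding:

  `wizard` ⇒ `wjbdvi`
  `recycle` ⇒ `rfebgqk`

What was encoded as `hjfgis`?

In wizard: w→w is +0, i→j is +1, z→b is +2, a→d is +3 — the shift increases by 1 each position. The shift increases by 1 at each position, starting from +0: 0, 1, 2, ….
Undoing it on hjfgis: h−0=h, j−1=i, f−2=d, g−3=d, i−4=e, s−5=n.

hidden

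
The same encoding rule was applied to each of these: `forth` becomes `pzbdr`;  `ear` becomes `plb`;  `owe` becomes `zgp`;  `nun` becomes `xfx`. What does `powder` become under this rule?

The rule splits by letter class: vowels +11, consonants +10.
For powder: p(cons)+10=z, o(vowel)+11=z, w(cons)+10=g, d(cons)+10=n, e(vowel)+11=p, r(cons)+10=b.

zzgnpb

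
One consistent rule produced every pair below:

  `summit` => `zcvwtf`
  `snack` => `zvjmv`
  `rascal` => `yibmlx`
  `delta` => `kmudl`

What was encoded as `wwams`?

porch

Letter i (0-indexed) is shifted by i+7, so successive shifts are 7, 8, 9, ….
Decoding wwams: w−7=p, w−8=o, a−9=r, m−10=c, s−11=h.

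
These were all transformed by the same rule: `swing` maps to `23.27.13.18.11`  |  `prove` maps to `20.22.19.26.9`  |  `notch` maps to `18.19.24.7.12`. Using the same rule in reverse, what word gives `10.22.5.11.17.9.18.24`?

Each letter is replaced by its alphabet position (a=1..z=26) + 4.
Reversing it on 10.22.5.11.17.9.18.24: 10→(10−4)÷1=6=f, 22→(22−4)÷1=18=r, 5→(5−4)÷1=1=a, 11→(11−4)÷1=7=g, 17→(17−4)÷1=13=m, 9→(9−4)÷1=5=e, 18→(18−4)÷1=14=n, 24→(24−4)÷1=20=t.

fragment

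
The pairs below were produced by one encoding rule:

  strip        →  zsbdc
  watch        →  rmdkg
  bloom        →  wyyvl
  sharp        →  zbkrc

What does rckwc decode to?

smash

The word is reversed, then every letter is shifted forward by 10.
Decoding rckwc: shift back: r−10=h, c−10=s, k−10=a, w−10=m, c−10=s → hsams; then reverse → smash.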